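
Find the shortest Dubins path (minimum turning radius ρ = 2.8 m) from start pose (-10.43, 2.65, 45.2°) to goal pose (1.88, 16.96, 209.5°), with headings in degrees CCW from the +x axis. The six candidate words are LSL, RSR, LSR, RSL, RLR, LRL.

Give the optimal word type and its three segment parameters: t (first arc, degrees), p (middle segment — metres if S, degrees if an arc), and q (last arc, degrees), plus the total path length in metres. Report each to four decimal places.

Let ψ = atan2(Δy, Δx) = atan2(14.31, 12.31) = 49.2966° be the start→goal bearing.
Normalize: d = |goal − start| / ρ = 18.876234/2.8 = 6.741512, α = (θ_start − ψ) mod 360° = 355.9034° = 6.211685 rad, β = (θ_goal − ψ) mod 360° = 160.2034° = 2.796076 rad.
Common terms: sin α = -0.071439, cos α = 0.997445, sin β = 0.338683, cos β = -0.940901, cos(α−β) = -0.962692, d² = 45.447985. Work in radians in the unit-radius frame; every candidate has L = ρ·(t + p + q).
LSL: p² = 2 + d² − 2cos(α−β) + 2d(sin α − sin β) = 43.843685; p = √p² = 6.621456; φ = atan2(cos β − cos α, d + sin α − sin β) = -0.297088 rad; t = (φ − α) mod 2π = 6.057597 rad, q = (β − φ) mod 2π = 3.093164 rad → L = 2.8·(6.057597 + 6.621456 + 3.093164) = 2.8·15.772218 = 44.162210 m
RSR: p² = 2 + d² − 2cos(α−β) + 2d(sin β − sin α) = 54.903051; p = √p² = 7.409659; φ = atan2(cos α − cos β, d − sin α + sin β) = 0.264677 rad; t = (α − φ) mod 2π = 5.947009 rad, q = (φ − β) mod 2π = 3.751786 rad → L = 2.8·(5.947009 + 7.409659 + 3.751786) = 2.8·17.108454 = 47.903671 m
LSR: p² = d² − 2 + 2cos(α−β) + 2d(sin α + sin β) = 45.125856; p = √p² = 6.717578; φ = atan2(−cos α − cos β, d + sin α + sin β) − atan2(−2, p) = 0.281302 rad; t = (φ − α) mod 2π = 0.352802 rad, q = (φ − β) mod 2π = 3.768411 rad → L = 2.8·(0.352802 + 6.717578 + 3.768411) = 2.8·10.838791 = 30.348616 m
RSL: p² = d² − 2 + 2cos(α−β) − 2d(sin α + sin β) = 37.919347; p = √p² = 6.157869; φ = atan2(cos α + cos β, d − sin α − sin β) − atan2(2, p) = -0.305306 rad; t = (α − φ) mod 2π = 0.233806 rad, q = (β − φ) mod 2π = 3.101382 rad → L = 2.8·(0.233806 + 6.157869 + 3.101382) = 2.8·9.493058 = 26.580561 m
RLR: c = (6 − d² + 2cos(α−β) + 2d(sin α − sin β))/8 = -5.862881, |c| > 1 → infeasible
LRL: c = (6 − d² + 2cos(α−β) − 2d(sin α − sin β))/8 = -4.480461, |c| > 1 → infeasible
Shortest: RSL with L = 26.580561 m ≈ 26.5806 m
Convert RSL to answer units (arcs ×180/π): t = 0.233806·180/π = 13.3961°, p = ρ·p = 2.8·6.157869 = 17.2420 m, q = 3.101382·180/π = 177.6961°, L = 26.5806 m.

RSL: t = 13.3961°, p = 17.2420 m, q = 177.6961°, L = 26.5806 m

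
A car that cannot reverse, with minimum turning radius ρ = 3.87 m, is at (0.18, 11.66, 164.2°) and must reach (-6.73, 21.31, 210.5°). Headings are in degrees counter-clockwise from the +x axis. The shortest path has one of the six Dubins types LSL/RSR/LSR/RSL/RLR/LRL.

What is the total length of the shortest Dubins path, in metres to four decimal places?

Let ψ = atan2(Δy, Δx) = atan2(9.65, -6.91) = 125.6050° be the start→goal bearing.
Normalize: d = |goal − start| / ρ = 11.868892/3.87 = 3.066897, α = (θ_start − ψ) mod 360° = 38.5950° = 0.673610 rad, β = (θ_goal − ψ) mod 360° = 84.8950° = 1.481697 rad.
Common terms: sin α = 0.623811, cos α = 0.781575, sin β = 0.996033, cos β = 0.088982, cos(α−β) = 0.690882, d² = 9.405858. Work in radians in the unit-radius frame; every candidate has L = ρ·(t + p + q).
LSL: p² = 2 + d² − 2cos(α−β) + 2d(sin α − sin β) = 7.740959; p = √p² = 2.782258; φ = atan2(cos β − cos α, d + sin α − sin β) = -0.251578 rad; t = (φ − α) mod 2π = 5.357998 rad, q = (β − φ) mod 2π = 1.733275 rad → L = 3.87·(5.357998 + 2.782258 + 1.733275) = 3.87·9.873531 = 38.210564 m
RSR: p² = 2 + d² − 2cos(α−β) + 2d(sin β − sin α) = 12.307228; p = √p² = 3.508166; φ = atan2(cos α − cos β, d − sin α + sin β) = 0.198729 rad; t = (α − φ) mod 2π = 0.474881 rad, q = (φ − β) mod 2π = 5.000217 rad → L = 3.87·(0.474881 + 3.508166 + 5.000217) = 3.87·8.983264 = 34.765231 m
LSR: p² = d² − 2 + 2cos(α−β) + 2d(sin α + sin β) = 18.723416; p = √p² = 4.327056; φ = atan2(−cos α − cos β, d + sin α + sin β) − atan2(−2, p) = 0.249304 rad; t = (φ − α) mod 2π = 5.858880 rad, q = (φ − β) mod 2π = 5.050792 rad → L = 3.87·(5.858880 + 4.327056 + 5.050792) = 3.87·15.236728 = 58.966138 m
RSL: p² = d² − 2 + 2cos(α−β) − 2d(sin α + sin β) = -1.148169 < 0 → infeasible
RLR: c = (6 − d² + 2cos(α−β) + 2d(sin α − sin β))/8 = -0.538403; p = 2π − arccos c = 4.143848 rad; φ = atan2(cos α − cos β, d − sin α + sin β) = 0.198729 rad; t = (α − φ + p/2) mod 2π = 2.546805 rad, q = (α − β − t + p) mod 2π = 0.788956 rad → L = 3.87·(2.546805 + 4.143848 + 0.788956) = 3.87·7.479608 = 28.946082 m
LRL: c = (6 − d² + 2cos(α−β) − 2d(sin α − sin β))/8 = 0.032380; p = 2π − arccos c = 4.744775 rad; φ = atan2(cos β − cos α, d + sin α − sin β) = -0.251578 rad; t = (φ − α + p/2) mod 2π = 1.447200 rad, q = (β − α − t + p) mod 2π = 4.105662 rad → L = 3.87·(1.447200 + 4.744775 + 4.105662) = 3.87·10.297637 = 39.851855 m
Shortest: RLR with L = 28.946082 m ≈ 28.9461 m

28.9461 m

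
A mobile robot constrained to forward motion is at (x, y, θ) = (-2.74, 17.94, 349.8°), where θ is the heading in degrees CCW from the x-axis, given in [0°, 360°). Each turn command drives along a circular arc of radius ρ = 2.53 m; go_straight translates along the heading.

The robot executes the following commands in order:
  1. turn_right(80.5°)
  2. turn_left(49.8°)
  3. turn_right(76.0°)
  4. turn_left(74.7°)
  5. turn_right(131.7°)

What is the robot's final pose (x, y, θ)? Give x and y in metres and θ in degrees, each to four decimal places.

set_pose: (x, y, θ) = (-2.7400, 17.9400, 349.8000°), ρ = 2.53
turn_right(80.5°): centre at ρ to the right, rotate −80.5° → (-0.6582, 15.4191, 269.3000°)
turn_left(49.8°): centre at ρ to the left, rotate +49.8° → (0.2151, 13.4759, 319.1000°)
turn_right(76.0°): centre at ρ to the right, rotate −76.0° → (0.8149, 10.4189, 243.1000°)
turn_left(74.7°): centre at ρ to the left, rotate +74.7° → (1.3717, 7.4000, 317.8000°)
turn_right(131.7°): centre at ρ to the right, rotate −131.7° → (-0.0590, 3.0101, 186.1000°)

(-0.0590, 3.0101, 186.1000°)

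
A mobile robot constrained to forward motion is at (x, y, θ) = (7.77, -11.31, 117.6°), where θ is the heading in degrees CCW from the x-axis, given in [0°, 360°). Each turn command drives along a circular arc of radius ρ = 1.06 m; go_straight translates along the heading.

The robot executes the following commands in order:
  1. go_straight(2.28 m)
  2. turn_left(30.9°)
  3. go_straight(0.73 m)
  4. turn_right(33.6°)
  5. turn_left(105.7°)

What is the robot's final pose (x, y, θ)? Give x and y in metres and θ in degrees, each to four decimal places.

(3.6468, -7.6793, 220.6000°)

set_pose: (x, y, θ) = (7.7700, -11.3100, 117.6000°), ρ = 1.06
go_straight(2.28): x += 2.28·cos θ, y += 2.28·sin θ → (6.7137, -9.2895, 117.6000°)
turn_left(30.9°): centre at ρ to the left, rotate +30.9° → (6.3282, -8.8768, 148.5000°)
go_straight(0.73): x += 0.73·cos θ, y += 0.73·sin θ → (5.7057, -8.4953, 148.5000°)
turn_right(33.6°): centre at ρ to the right, rotate −33.6° → (5.2981, -8.0378, 114.9000°)
turn_left(105.7°): centre at ρ to the left, rotate +105.7° → (3.6468, -7.6793, 220.6000°)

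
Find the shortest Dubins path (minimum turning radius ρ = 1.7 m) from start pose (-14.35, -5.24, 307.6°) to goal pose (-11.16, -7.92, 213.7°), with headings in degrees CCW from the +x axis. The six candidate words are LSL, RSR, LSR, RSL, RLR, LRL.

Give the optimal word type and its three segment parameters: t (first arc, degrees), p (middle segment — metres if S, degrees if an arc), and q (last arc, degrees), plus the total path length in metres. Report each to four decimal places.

LRL: t = 111.7289°, p = 241.6556°, q = 36.0267°, L = 11.5541 m

Let ψ = atan2(Δy, Δx) = atan2(-2.68, 3.19) = -40.0345° be the start→goal bearing.
Normalize: d = |goal − start| / ρ = 4.166353/1.7 = 2.450796, α = (θ_start − ψ) mod 360° = 347.6345° = 6.067366 rad, β = (θ_goal − ψ) mod 360° = 253.7345° = 4.428502 rad.
Common terms: sin α = -0.214148, cos α = 0.976801, sin β = -0.959974, cos β = -0.280089, cos(α−β) = -0.068015, d² = 6.006401. Work in radians in the unit-radius frame; every candidate has L = ρ·(t + p + q).
LSL: p² = 2 + d² − 2cos(α−β) + 2d(sin α − sin β) = 11.798168; p = √p² = 3.434846; φ = atan2(cos β − cos α, d + sin α − sin β) = -0.374625 rad; t = (φ − α) mod 2π = 6.124380 rad, q = (β − φ) mod 2π = 4.803127 rad → L = 1.7·(6.124380 + 3.434846 + 4.803127) = 1.7·14.362353 = 24.415999 m
RSR: p² = 2 + d² − 2cos(α−β) + 2d(sin β − sin α) = 4.486696; p = √p² = 2.118182; φ = atan2(cos α − cos β, d − sin α + sin β) = 0.635254 rad; t = (α − φ) mod 2π = 5.432112 rad, q = (φ − β) mod 2π = 2.489937 rad → L = 1.7·(5.432112 + 2.118182 + 2.489937) = 1.7·10.040232 = 17.068394 m
LSR: p² = d² − 2 + 2cos(α−β) + 2d(sin α + sin β) = -1.884695 < 0 → infeasible
RSL: p² = d² − 2 + 2cos(α−β) − 2d(sin α + sin β) = 9.625436; p = √p² = 3.102489; φ = atan2(cos α + cos β, d − sin α − sin β) − atan2(2, p) = -0.382715 rad; t = (α − φ) mod 2π = 0.166896 rad, q = (β − φ) mod 2π = 4.811217 rad → L = 1.7·(0.166896 + 3.102489 + 4.811217) = 1.7·8.080602 = 13.737024 m
RLR: c = (6 − d² + 2cos(α−β) + 2d(sin α − sin β))/8 = 0.439163; p = 2π − arccos c = 5.167056 rad; φ = atan2(cos α − cos β, d − sin α + sin β) = 0.635254 rad; t = (α − φ + p/2) mod 2π = 1.732455 rad, q = (α − β − t + p) mod 2π = 5.073465 rad → L = 1.7·(1.732455 + 5.167056 + 5.073465) = 1.7·11.972976 = 20.354059 m
LRL: c = (6 − d² + 2cos(α−β) − 2d(sin α − sin β))/8 = -0.474771; p = 2π − arccos c = 4.217685 rad; φ = atan2(cos β − cos α, d + sin α − sin β) = -0.374625 rad; t = (φ − α + p/2) mod 2π = 1.950037 rad, q = (β − α − t + p) mod 2π = 0.628784 rad → L = 1.7·(1.950037 + 4.217685 + 0.628784) = 1.7·6.796506 = 11.554060 m
Shortest: LRL with L = 11.554060 m ≈ 11.5541 m
Convert LRL to answer units (arcs ×180/π): t = 1.950037·180/π = 111.7289°, p = 4.217685·180/π = 241.6556°, q = 0.628784·180/π = 36.0267°, L = 11.5541 m.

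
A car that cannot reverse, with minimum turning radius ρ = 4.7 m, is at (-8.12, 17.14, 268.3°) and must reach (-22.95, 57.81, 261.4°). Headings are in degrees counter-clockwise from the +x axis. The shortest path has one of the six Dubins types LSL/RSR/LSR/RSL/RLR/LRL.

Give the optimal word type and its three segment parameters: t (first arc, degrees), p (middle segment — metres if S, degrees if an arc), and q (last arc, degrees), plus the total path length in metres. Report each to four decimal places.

RSL: t = 183.9802°, p = 39.0893 m, q = 177.0802°, L = 68.7073 m

Let ψ = atan2(Δy, Δx) = atan2(40.67, -14.83) = 110.0340° be the start→goal bearing.
Normalize: d = |goal − start| / ρ = 43.289465/4.7 = 9.210525, α = (θ_start − ψ) mod 360° = 158.2660° = 2.762263 rad, β = (θ_goal − ψ) mod 360° = 151.3660° = 2.641835 rad.
Common terms: sin α = 0.370298, cos α = -0.928913, sin β = 0.479213, cos β = -0.877699, cos(α−β) = 0.992757, d² = 84.833762. Work in radians in the unit-radius frame; every candidate has L = ρ·(t + p + q).
LSL: p² = 2 + d² − 2cos(α−β) + 2d(sin α − sin β) = 82.841924; p = √p² = 9.101754; φ = atan2(cos β − cos α, d + sin α − sin β) = 0.005627 rad; t = (φ − α) mod 2π = 3.526549 rad, q = (β − φ) mod 2π = 2.636208 rad → L = 4.7·(3.526549 + 9.101754 + 2.636208) = 4.7·15.264511 = 71.743204 m
RSR: p² = 2 + d² − 2cos(α−β) + 2d(sin β − sin α) = 86.854571; p = √p² = 9.319580; φ = atan2(cos α − cos β, d − sin α + sin β) = -0.005495 rad; t = (α − φ) mod 2π = 2.767758 rad, q = (φ − β) mod 2π = 3.635855 rad → L = 4.7·(2.767758 + 9.319580 + 3.635855) = 4.7·15.723193 = 73.899007 m
LSR: p² = d² − 2 + 2cos(α−β) + 2d(sin α + sin β) = 100.468152; p = √p² = 10.023380; φ = atan2(−cos α − cos β, d + sin α + sin β) − atan2(−2, p) = 0.374636 rad; t = (φ − α) mod 2π = 3.895558 rad, q = (φ − β) mod 2π = 4.015986 rad → L = 4.7·(3.895558 + 10.023380 + 4.015986) = 4.7·17.934925 = 84.294146 m
RSL: p² = d² − 2 + 2cos(α−β) − 2d(sin α + sin β) = 69.170401; p = √p² = 8.316874; φ = atan2(cos α + cos β, d − sin α − sin β) − atan2(2, p) = -0.448798 rad; t = (α − φ) mod 2π = 3.211061 rad, q = (β − φ) mod 2π = 3.090633 rad → L = 4.7·(3.211061 + 8.316874 + 3.090633) = 4.7·14.618569 = 68.707274 m
RLR: c = (6 − d² + 2cos(α−β) + 2d(sin α − sin β))/8 = -9.856821, |c| > 1 → infeasible
LRL: c = (6 − d² + 2cos(α−β) − 2d(sin α − sin β))/8 = -9.355240, |c| > 1 → infeasible
Shortest: RSL with L = 68.707274 m ≈ 68.7073 m
Convert RSL to answer units (arcs ×180/π): t = 3.211061·180/π = 183.9802°, p = ρ·p = 4.7·8.316874 = 39.0893 m, q = 3.090633·180/π = 177.0802°, L = 68.7073 m.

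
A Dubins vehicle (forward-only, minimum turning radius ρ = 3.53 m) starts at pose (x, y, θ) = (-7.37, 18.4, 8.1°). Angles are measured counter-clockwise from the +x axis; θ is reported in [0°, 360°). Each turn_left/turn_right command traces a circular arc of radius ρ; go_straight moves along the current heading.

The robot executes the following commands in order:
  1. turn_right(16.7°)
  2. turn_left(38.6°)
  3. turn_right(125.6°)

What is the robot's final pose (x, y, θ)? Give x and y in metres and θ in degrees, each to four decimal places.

set_pose: (x, y, θ) = (-7.3700, 18.4000, 8.1000°), ρ = 3.53
turn_right(16.7°): centre at ρ to the right, rotate −16.7° → (-6.3448, 18.3955, -8.6000° ≡ 351.4000°)
turn_left(38.6°): centre at ρ to the left, rotate +38.6° → (-4.0519, 18.8288, 390.0000° ≡ 30.0000°)
turn_right(125.6°): centre at ρ to the right, rotate −125.6° → (1.2263, 15.4272, -95.6000° ≡ 264.4000°)

(1.2263, 15.4272, 264.4000°)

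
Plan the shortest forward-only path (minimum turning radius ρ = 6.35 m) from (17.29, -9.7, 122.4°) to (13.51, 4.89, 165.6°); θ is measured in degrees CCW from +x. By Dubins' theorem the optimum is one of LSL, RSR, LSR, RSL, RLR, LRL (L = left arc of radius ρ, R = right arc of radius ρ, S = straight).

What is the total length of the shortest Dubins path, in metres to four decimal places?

Let ψ = atan2(Δy, Δx) = atan2(14.59, -3.78) = 104.5249° be the start→goal bearing.
Normalize: d = |goal − start| / ρ = 15.071712/6.35 = 2.373498, α = (θ_start − ψ) mod 360° = 17.8751° = 0.311979 rad, β = (θ_goal − ψ) mod 360° = 61.0751° = 1.065961 rad.
Common terms: sin α = 0.306943, cos α = 0.951728, sin β = 0.875254, cos β = 0.483663, cos(α−β) = 0.728969, d² = 5.633492. Work in radians in the unit-radius frame; every candidate has L = ρ·(t + p + q).
LSL: p² = 2 + d² − 2cos(α−β) + 2d(sin α − sin β) = 3.477783; p = √p² = 1.864881; φ = atan2(cos β − cos α, d + sin α − sin β) = -0.253702 rad; t = (φ − α) mod 2π = 5.717504 rad, q = (β − φ) mod 2π = 1.319663 rad → L = 6.35·(5.717504 + 1.864881 + 1.319663) = 6.35·8.902049 = 56.528011 m
RSR: p² = 2 + d² − 2cos(α−β) + 2d(sin β − sin α) = 8.873328; p = √p² = 2.978813; φ = atan2(cos α − cos β, d − sin α + sin β) = 0.157785 rad; t = (α − φ) mod 2π = 0.154194 rad, q = (φ − β) mod 2π = 5.375009 rad → L = 6.35·(0.154194 + 2.978813 + 5.375009) = 6.35·8.508016 = 54.025903 m
LSR: p² = d² − 2 + 2cos(α−β) + 2d(sin α + sin β) = 10.703314; p = √p² = 3.271592; φ = atan2(−cos α − cos β, d + sin α + sin β) − atan2(−2, p) = 0.165022 rad; t = (φ − α) mod 2π = 6.136228 rad, q = (φ − β) mod 2π = 5.382246 rad → L = 6.35·(6.136228 + 3.271592 + 5.382246) = 6.35·14.790067 = 93.916924 m
RSL: p² = d² − 2 + 2cos(α−β) − 2d(sin α + sin β) = -0.520455 < 0 → infeasible
RLR: c = (6 − d² + 2cos(α−β) + 2d(sin α − sin β))/8 = -0.109166; p = 2π − arccos c = 4.603005 rad; φ = atan2(cos α − cos β, d − sin α + sin β) = 0.157785 rad; t = (α − φ + p/2) mod 2π = 2.455696 rad, q = (α − β − t + p) mod 2π = 1.393326 rad → L = 6.35·(2.455696 + 4.603005 + 1.393326) = 6.35·8.452028 = 53.670377 m
LRL: c = (6 − d² + 2cos(α−β) − 2d(sin α − sin β))/8 = 0.565277; p = 2π − arccos c = 5.313158 rad; φ = atan2(cos β − cos α, d + sin α − sin β) = -0.253702 rad; t = (φ − α + p/2) mod 2π = 2.090898 rad, q = (β − α − t + p) mod 2π = 3.976242 rad → L = 6.35·(2.090898 + 5.313158 + 3.976242) = 6.35·11.380299 = 72.264896 m
Shortest: RLR with L = 53.670377 m ≈ 53.6704 m

53.6704 m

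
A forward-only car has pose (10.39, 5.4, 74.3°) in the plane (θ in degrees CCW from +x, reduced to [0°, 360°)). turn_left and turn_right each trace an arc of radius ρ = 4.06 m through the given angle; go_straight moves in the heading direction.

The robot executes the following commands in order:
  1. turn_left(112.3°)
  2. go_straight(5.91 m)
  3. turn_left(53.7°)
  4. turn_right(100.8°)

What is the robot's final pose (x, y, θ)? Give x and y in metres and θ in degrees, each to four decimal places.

(-9.0794, 6.7552, 139.5000°)

set_pose: (x, y, θ) = (10.3900, 5.4000, 74.3000°), ρ = 4.06
turn_left(112.3°): centre at ρ to the left, rotate +112.3° → (6.0148, 10.5317, 186.6000°)
go_straight(5.91): x += 5.91·cos θ, y += 5.91·sin θ → (0.1440, 9.8525, 186.6000°)
turn_left(53.7°): centre at ρ to the left, rotate +53.7° → (-2.9160, 7.8309, 240.3000°)
turn_right(100.8°): centre at ρ to the right, rotate −100.8° → (-9.0794, 6.7552, 139.5000°)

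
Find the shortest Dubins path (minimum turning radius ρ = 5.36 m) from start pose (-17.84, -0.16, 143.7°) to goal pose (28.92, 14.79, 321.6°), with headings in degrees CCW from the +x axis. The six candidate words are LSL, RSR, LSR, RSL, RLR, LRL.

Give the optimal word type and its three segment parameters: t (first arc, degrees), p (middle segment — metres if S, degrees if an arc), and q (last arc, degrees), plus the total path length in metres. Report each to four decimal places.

RSR: t = 134.6258°, p = 40.7677 m, q = 47.4742°, L = 57.8031 m

Let ψ = atan2(Δy, Δx) = atan2(14.95, 46.76) = 17.7300° be the start→goal bearing.
Normalize: d = |goal − start| / ρ = 49.091752/5.36 = 9.158909, α = (θ_start − ψ) mod 360° = 125.9700° = 2.198591 rad, β = (θ_goal − ψ) mod 360° = 303.8700° = 5.303532 rad.
Common terms: sin α = 0.809325, cos α = -0.587362, sin β = -0.830304, cos β = 0.557310, cos(α−β) = -0.999328, d² = 83.885613. Work in radians in the unit-radius frame; every candidate has L = ρ·(t + p + q).
LSL: p² = 2 + d² − 2cos(α−β) + 2d(sin α − sin β) = 117.918692; p = √p² = 10.859037; φ = atan2(cos β − cos α, d + sin α − sin β) = 0.105608 rad; t = (φ − α) mod 2π = 4.190202 rad, q = (β − φ) mod 2π = 5.197924 rad → L = 5.36·(4.190202 + 10.859037 + 5.197924) = 5.36·20.247163 = 108.524796 m
RSR: p² = 2 + d² − 2cos(α−β) + 2d(sin β − sin α) = 57.849847; p = √p² = 7.605909; φ = atan2(cos α − cos β, d − sin α + sin β) = -0.151072 rad; t = (α − φ) mod 2π = 2.349663 rad, q = (φ − β) mod 2π = 0.828582 rad → L = 5.36·(2.349663 + 7.605909 + 0.828582) = 5.36·10.784153 = 57.803062 m
LSR: p² = d² − 2 + 2cos(α−β) + 2d(sin α + sin β) = 79.502656; p = √p² = 8.916426; φ = atan2(−cos α − cos β, d + sin α + sin β) − atan2(−2, p) = 0.223942 rad; t = (φ − α) mod 2π = 4.308536 rad, q = (φ − β) mod 2π = 1.203595 rad → L = 5.36·(4.308536 + 8.916426 + 1.203595) = 5.36·14.428557 = 77.337063 m
RSL: p² = d² − 2 + 2cos(α−β) − 2d(sin α + sin β) = 80.271256; p = √p² = 8.959423; φ = atan2(cos α + cos β, d − sin α − sin β) − atan2(2, p) = -0.222901 rad; t = (α − φ) mod 2π = 2.421493 rad, q = (β − φ) mod 2π = 5.526433 rad → L = 5.36·(2.421493 + 8.959423 + 5.526433) = 5.36·16.907349 = 90.623390 m
RLR: c = (6 − d² + 2cos(α−β) + 2d(sin α − sin β))/8 = -6.231231, |c| > 1 → infeasible
LRL: c = (6 − d² + 2cos(α−β) − 2d(sin α − sin β))/8 = -13.739836, |c| > 1 → infeasible
Shortest: RSR with L = 57.803062 m ≈ 57.8031 m
Convert RSR to answer units (arcs ×180/π): t = 2.349663·180/π = 134.6258°, p = ρ·p = 5.36·7.605909 = 40.7677 m, q = 0.828582·180/π = 47.4742°, L = 57.8031 m.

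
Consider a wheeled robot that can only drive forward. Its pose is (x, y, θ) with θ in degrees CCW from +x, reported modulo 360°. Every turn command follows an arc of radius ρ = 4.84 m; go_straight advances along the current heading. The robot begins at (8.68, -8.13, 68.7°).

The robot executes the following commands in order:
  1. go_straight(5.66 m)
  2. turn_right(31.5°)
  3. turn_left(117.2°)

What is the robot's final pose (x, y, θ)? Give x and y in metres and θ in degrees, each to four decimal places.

(11.4842, 7.4605, 154.4000°)

set_pose: (x, y, θ) = (8.6800, -8.1300, 68.7000°), ρ = 4.84
go_straight(5.66): x += 5.66·cos θ, y += 5.66·sin θ → (10.7360, -2.8566, 68.7000°)
turn_right(31.5°): centre at ρ to the right, rotate −31.5° → (12.3191, -0.7596, 37.2000°)
turn_left(117.2°): centre at ρ to the left, rotate +117.2° → (11.4842, 7.4605, 154.4000°)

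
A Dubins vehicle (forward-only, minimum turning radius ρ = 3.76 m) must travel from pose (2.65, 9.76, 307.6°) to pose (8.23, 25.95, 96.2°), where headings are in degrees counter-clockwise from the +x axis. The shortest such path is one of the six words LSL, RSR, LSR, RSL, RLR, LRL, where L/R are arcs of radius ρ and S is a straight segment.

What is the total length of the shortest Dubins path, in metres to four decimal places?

23.2894 m

Let ψ = atan2(Δy, Δx) = atan2(16.19, 5.58) = 70.9831° be the start→goal bearing.
Normalize: d = |goal − start| / ρ = 17.124617/3.76 = 4.554419, α = (θ_start − ψ) mod 360° = 236.6169° = 4.129744 rad, β = (θ_goal − ψ) mod 360° = 25.2169° = 0.440118 rad.
Common terms: sin α = -0.835010, cos α = -0.550235, sin β = 0.426046, cos β = 0.904702, cos(α−β) = -0.853551, d² = 20.742736. Work in radians in the unit-radius frame; every candidate has L = ρ·(t + p + q).
LSL: p² = 2 + d² − 2cos(α−β) + 2d(sin α − sin β) = 12.963083; p = √p² = 3.600428; φ = atan2(cos β − cos α, d + sin α − sin β) = 0.415996 rad; t = (φ − α) mod 2π = 2.569437 rad, q = (β − φ) mod 2π = 0.024122 rad → L = 3.76·(2.569437 + 3.600428 + 0.024122) = 3.76·6.193987 = 23.289393 m
RSR: p² = 2 + d² − 2cos(α−β) + 2d(sin β − sin α) = 35.936592; p = √p² = 5.994714; φ = atan2(cos α − cos β, d − sin α + sin β) = -0.245151 rad; t = (α − φ) mod 2π = 4.374895 rad, q = (φ − β) mod 2π = 5.597916 rad → L = 3.76·(4.374895 + 5.994714 + 5.597916) = 3.76·15.967525 = 60.037894 m
LSR: p² = d² − 2 + 2cos(α−β) + 2d(sin α + sin β) = 13.310446; p = √p² = 3.648348; φ = atan2(−cos α − cos β, d + sin α + sin β) − atan2(−2, p) = 0.416155 rad; t = (φ − α) mod 2π = 2.569597 rad, q = (φ − β) mod 2π = 6.259223 rad → L = 3.76·(2.569597 + 3.648348 + 6.259223) = 3.76·12.477168 = 46.914152 m
RSL: p² = d² − 2 + 2cos(α−β) − 2d(sin α + sin β) = 20.760823; p = √p² = 4.556405; φ = atan2(cos α + cos β, d − sin α − sin β) − atan2(2, p) = -0.342325 rad; t = (α − φ) mod 2π = 4.472069 rad, q = (β − φ) mod 2π = 0.782443 rad → L = 3.76·(4.472069 + 4.556405 + 0.782443) = 3.76·9.810916 = 36.889046 m
RLR: c = (6 − d² + 2cos(α−β) + 2d(sin α − sin β))/8 = -3.492074, |c| > 1 → infeasible
LRL: c = (6 − d² + 2cos(α−β) − 2d(sin α − sin β))/8 = -0.620385; p = 2π − arccos c = 4.043155 rad; φ = atan2(cos β − cos α, d + sin α − sin β) = 0.415996 rad; t = (φ − α + p/2) mod 2π = 4.591015 rad, q = (β − α − t + p) mod 2π = 2.045699 rad → L = 3.76·(4.591015 + 4.043155 + 2.045699) = 3.76·10.679869 = 40.156309 m
Shortest: LSL with L = 23.289393 m ≈ 23.2894 m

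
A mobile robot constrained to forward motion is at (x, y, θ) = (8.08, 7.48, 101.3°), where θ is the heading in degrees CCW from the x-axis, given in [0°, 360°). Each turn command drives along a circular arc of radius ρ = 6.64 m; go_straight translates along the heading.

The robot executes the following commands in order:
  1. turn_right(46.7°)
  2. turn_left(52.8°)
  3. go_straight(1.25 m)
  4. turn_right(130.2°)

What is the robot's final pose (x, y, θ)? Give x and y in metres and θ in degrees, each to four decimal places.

(18.6380, 27.7592, 337.2000°)

set_pose: (x, y, θ) = (8.0800, 7.4800, 101.3000°), ρ = 6.64
turn_right(46.7°): centre at ρ to the right, rotate −46.7° → (9.1788, 12.6275, 54.6000°)
turn_left(52.8°): centre at ρ to the left, rotate +52.8° → (10.1025, 18.4596, 107.4000°)
go_straight(1.25): x += 1.25·cos θ, y += 1.25·sin θ → (9.7287, 19.6524, 107.4000°)
turn_right(130.2°): centre at ρ to the right, rotate −130.2° → (18.6380, 27.7592, -22.8000° ≡ 337.2000°)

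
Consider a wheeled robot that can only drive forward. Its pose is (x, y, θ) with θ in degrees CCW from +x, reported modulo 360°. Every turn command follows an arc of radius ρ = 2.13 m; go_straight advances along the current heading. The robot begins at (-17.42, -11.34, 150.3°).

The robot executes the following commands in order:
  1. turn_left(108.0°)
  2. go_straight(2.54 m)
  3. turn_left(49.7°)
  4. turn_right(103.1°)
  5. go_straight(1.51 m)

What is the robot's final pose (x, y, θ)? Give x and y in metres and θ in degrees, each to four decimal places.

(-22.8202, -20.8679, 204.9000°)

set_pose: (x, y, θ) = (-17.4200, -11.3400, 150.3000°), ρ = 2.13
turn_left(108.0°): centre at ρ to the left, rotate +108.0° → (-20.5611, -12.7582, 258.3000°)
go_straight(2.54): x += 2.54·cos θ, y += 2.54·sin θ → (-21.0762, -15.2455, 258.3000°)
turn_left(49.7°): centre at ρ to the left, rotate +49.7° → (-20.6689, -16.9888, 308.0000°)
turn_right(103.1°): centre at ρ to the right, rotate −103.1° → (-21.4505, -20.2321, 204.9000°)
go_straight(1.51): x += 1.51·cos θ, y += 1.51·sin θ → (-22.8202, -20.8679, 204.9000°)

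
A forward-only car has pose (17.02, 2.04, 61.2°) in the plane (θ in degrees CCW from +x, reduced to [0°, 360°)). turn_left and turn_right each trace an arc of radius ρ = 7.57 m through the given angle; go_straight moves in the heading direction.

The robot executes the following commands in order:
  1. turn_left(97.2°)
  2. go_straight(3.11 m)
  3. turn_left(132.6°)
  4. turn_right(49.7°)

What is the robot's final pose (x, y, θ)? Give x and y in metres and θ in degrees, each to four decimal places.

set_pose: (x, y, θ) = (17.0200, 2.0400, 61.2000°), ρ = 7.57
turn_left(97.2°): centre at ρ to the left, rotate +97.2° → (13.1731, 12.7253, 158.4000°)
go_straight(3.11): x += 3.11·cos θ, y += 3.11·sin θ → (10.2815, 13.8702, 158.4000°)
turn_left(132.6°): centre at ρ to the left, rotate +132.6° → (0.4275, 4.1189, 291.0000°)
turn_right(49.7°): centre at ρ to the right, rotate −49.7° → (0.0003, -2.2292, 241.3000°)

(0.0003, -2.2292, 241.3000°)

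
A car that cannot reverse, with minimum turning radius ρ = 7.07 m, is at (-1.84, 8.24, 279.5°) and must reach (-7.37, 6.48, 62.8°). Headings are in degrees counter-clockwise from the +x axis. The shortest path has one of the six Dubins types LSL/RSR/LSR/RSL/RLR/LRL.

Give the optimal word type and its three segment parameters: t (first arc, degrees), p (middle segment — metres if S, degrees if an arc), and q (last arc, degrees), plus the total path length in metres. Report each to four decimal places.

LRL: t = 37.9224°, p = 276.7032°, q = 22.0809°, L = 41.5478 m

Let ψ = atan2(Δy, Δx) = atan2(-1.76, -5.53) = -162.3456° be the start→goal bearing.
Normalize: d = |goal − start| / ρ = 5.803318/7.07 = 0.820837, α = (θ_start − ψ) mod 360° = 81.8456° = 1.428475 rad, β = (θ_goal − ψ) mod 360° = 225.1456° = 3.929532 rad.
Common terms: sin α = 0.989889, cos α = 0.141841, sin β = -0.708901, cos β = -0.705308, cos(α−β) = -0.801776, d² = 0.673773. Work in radians in the unit-radius frame; every candidate has L = ρ·(t + p + q).
LSL: p² = 2 + d² − 2cos(α−β) + 2d(sin α − sin β) = 7.066186; p = √p² = 2.658230; φ = atan2(cos β − cos α, d + sin α − sin β) = -0.324346 rad; t = (φ − α) mod 2π = 4.530364 rad, q = (β − φ) mod 2π = 4.253878 rad → L = 7.07·(4.530364 + 2.658230 + 4.253878) = 7.07·11.442472 = 80.898277 m
RSR: p² = 2 + d² − 2cos(α−β) + 2d(sin β − sin α) = 1.488464; p = √p² = 1.220026; φ = atan2(cos α − cos β, d − sin α + sin β) = 2.374049 rad; t = (α − φ) mod 2π = 5.337611 rad, q = (φ − β) mod 2π = 4.727703 rad → L = 7.07·(5.337611 + 1.220026 + 4.727703) = 7.07·11.285340 = 79.787354 m
LSR: p² = d² − 2 + 2cos(α−β) + 2d(sin α + sin β) = -2.468487 < 0 → infeasible
RSL: p² = d² − 2 + 2cos(α−β) − 2d(sin α + sin β) = -3.391069 < 0 → infeasible
RLR: c = (6 − d² + 2cos(α−β) + 2d(sin α − sin β))/8 = 0.813942; p = 2π − arccos c = 5.663295 rad; φ = atan2(cos α − cos β, d − sin α + sin β) = 2.374049 rad; t = (α − φ + p/2) mod 2π = 1.886073 rad, q = (α − β − t + p) mod 2π = 1.276165 rad → L = 7.07·(1.886073 + 5.663295 + 1.276165) = 7.07·8.825533 = 62.396516 m
LRL: c = (6 − d² + 2cos(α−β) − 2d(sin α − sin β))/8 = 0.116727; p = 2π − arccos c = 4.829382 rad; φ = atan2(cos β − cos α, d + sin α − sin β) = -0.324346 rad; t = (φ − α + p/2) mod 2π = 0.661870 rad, q = (β − α − t + p) mod 2π = 0.385384 rad → L = 7.07·(0.661870 + 4.829382 + 0.385384) = 7.07·5.876636 = 41.547820 m
Shortest: LRL with L = 41.547820 m ≈ 41.5478 m
Convert LRL to answer units (arcs ×180/π): t = 0.661870·180/π = 37.9224°, p = 4.829382·180/π = 276.7032°, q = 0.385384·180/π = 22.0809°, L = 41.5478 m.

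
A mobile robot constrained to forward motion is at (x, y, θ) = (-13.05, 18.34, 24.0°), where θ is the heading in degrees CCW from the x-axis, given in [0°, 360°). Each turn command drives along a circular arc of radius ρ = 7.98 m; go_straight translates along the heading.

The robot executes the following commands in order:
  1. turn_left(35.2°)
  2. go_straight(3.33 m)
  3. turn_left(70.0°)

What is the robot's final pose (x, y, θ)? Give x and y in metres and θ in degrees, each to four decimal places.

set_pose: (x, y, θ) = (-13.0500, 18.3400, 24.0000°), ρ = 7.98
turn_left(35.2°): centre at ρ to the left, rotate +35.2° → (-9.4413, 21.5440, 59.2000°)
go_straight(3.33): x += 3.33·cos θ, y += 3.33·sin θ → (-7.7362, 24.4043, 59.2000°)
turn_left(70.0°): centre at ρ to the left, rotate +70.0° → (-8.4066, 33.5340, 129.2000°)

(-8.4066, 33.5340, 129.2000°)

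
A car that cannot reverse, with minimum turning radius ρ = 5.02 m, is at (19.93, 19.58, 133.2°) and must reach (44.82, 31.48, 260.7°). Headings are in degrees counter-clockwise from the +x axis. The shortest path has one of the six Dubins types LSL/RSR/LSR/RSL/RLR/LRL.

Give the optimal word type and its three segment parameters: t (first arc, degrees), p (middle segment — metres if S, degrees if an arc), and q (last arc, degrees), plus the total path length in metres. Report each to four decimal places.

Let ψ = atan2(Δy, Δx) = atan2(11.90, 24.89) = 25.5526° be the start→goal bearing.
Normalize: d = |goal − start| / ρ = 27.588441/5.02 = 5.495705, α = (θ_start − ψ) mod 360° = 107.6474° = 1.878801 rad, β = (θ_goal − ψ) mod 360° = 235.1474° = 4.104096 rad.
Common terms: sin α = 0.952940, cos α = -0.303158, sin β = -0.820625, cos β = -0.571468, cos(α−β) = -0.608761, d² = 30.202779. Work in radians in the unit-radius frame; every candidate has L = ρ·(t + p + q).
LSL: p² = 2 + d² − 2cos(α−β) + 2d(sin α − sin β) = 52.914283; p = √p² = 7.274220; φ = atan2(cos β − cos α, d + sin α − sin β) = -0.036893 rad; t = (φ − α) mod 2π = 4.367491 rad, q = (β − φ) mod 2π = 4.140989 rad → L = 5.02·(4.367491 + 7.274220 + 4.140989) = 5.02·15.782701 = 79.229157 m
RSR: p² = 2 + d² − 2cos(α−β) + 2d(sin β − sin α) = 13.926320; p = √p² = 3.731799; φ = atan2(cos α − cos β, d − sin α + sin β) = 0.071960 rad; t = (α − φ) mod 2π = 1.806841 rad, q = (φ − β) mod 2π = 2.251050 rad → L = 5.02·(1.806841 + 3.731799 + 2.251050) = 5.02·7.789689 = 39.104239 m
LSR: p² = d² − 2 + 2cos(α−β) + 2d(sin α + sin β) = 28.439593; p = √p² = 5.332878; φ = atan2(−cos α − cos β, d + sin α + sin β) − atan2(−2, p) = 0.512971 rad; t = (φ − α) mod 2π = 4.917355 rad, q = (φ − β) mod 2π = 2.692061 rad → L = 5.02·(4.917355 + 5.332878 + 2.692061) = 5.02·12.942294 = 64.970317 m
RSL: p² = d² − 2 + 2cos(α−β) − 2d(sin α + sin β) = 25.530918; p = √p² = 5.052813; φ = atan2(cos α + cos β, d − sin α − sin β) − atan2(2, p) = -0.538547 rad; t = (α − φ) mod 2π = 2.417348 rad, q = (β − φ) mod 2π = 4.642643 rad → L = 5.02·(2.417348 + 5.052813 + 4.642643) = 5.02·12.112804 = 60.806278 m
RLR: c = (6 − d² + 2cos(α−β) + 2d(sin α − sin β))/8 = -0.740790; p = 2π − arccos c = 3.878143 rad; φ = atan2(cos α − cos β, d − sin α + sin β) = 0.071960 rad; t = (α − φ + p/2) mod 2π = 3.745912 rad, q = (α − β − t + p) mod 2π = 4.190122 rad → L = 5.02·(3.745912 + 3.878143 + 4.190122) = 5.02·11.814177 = 59.307169 m
LRL: c = (6 − d² + 2cos(α−β) − 2d(sin α − sin β))/8 = -5.614285, |c| > 1 → infeasible
Shortest: RSR with L = 39.104239 m ≈ 39.1042 m
Convert RSR to answer units (arcs ×180/π): t = 1.806841·180/π = 103.5243°, p = ρ·p = 5.02·3.731799 = 18.7336 m, q = 2.251050·180/π = 128.9757°, L = 39.1042 m.

RSR: t = 103.5243°, p = 18.7336 m, q = 128.9757°, L = 39.1042 m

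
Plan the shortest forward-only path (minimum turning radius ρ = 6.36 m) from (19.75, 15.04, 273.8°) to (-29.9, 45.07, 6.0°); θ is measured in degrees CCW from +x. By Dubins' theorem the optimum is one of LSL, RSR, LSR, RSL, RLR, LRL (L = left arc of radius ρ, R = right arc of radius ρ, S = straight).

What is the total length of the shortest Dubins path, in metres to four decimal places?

Let ψ = atan2(Δy, Δx) = atan2(30.03, -49.65) = 148.8330° be the start→goal bearing.
Normalize: d = |goal − start| / ρ = 58.025196/6.36 = 9.123459, α = (θ_start − ψ) mod 360° = 124.9670° = 2.181085 rad, β = (θ_goal − ψ) mod 360° = 217.1670° = 3.790279 rad.
Common terms: sin α = 0.819483, cos α = -0.573104, sin β = -0.604140, cos β = -0.796878, cos(α−β) = -0.038388, d² = 83.237496. Work in radians in the unit-radius frame; every candidate has L = ρ·(t + p + q).
LSL: p² = 2 + d² − 2cos(α−β) + 2d(sin α − sin β) = 111.290991; p = √p² = 10.549455; φ = atan2(cos β − cos α, d + sin α − sin β) = -0.021214 rad; t = (φ − α) mod 2π = 4.080887 rad, q = (β − φ) mod 2π = 3.811492 rad → L = 6.36·(4.080887 + 10.549455 + 3.811492) = 6.36·18.441833 = 117.290060 m
RSR: p² = 2 + d² − 2cos(α−β) + 2d(sin β − sin α) = 59.337552; p = √p² = 7.703087; φ = atan2(cos α − cos β, d − sin α + sin β) = 0.029054 rad; t = (α − φ) mod 2π = 2.152031 rad, q = (φ − β) mod 2π = 2.521961 rad → L = 6.36·(2.152031 + 7.703087 + 2.521961) = 6.36·12.377079 = 78.718222 m
LSR: p² = d² − 2 + 2cos(α−β) + 2d(sin α + sin β) = 85.090062; p = √p² = 9.224427; φ = atan2(−cos α − cos β, d + sin α + sin β) − atan2(−2, p) = 0.359170 rad; t = (φ − α) mod 2π = 4.461270 rad, q = (φ − β) mod 2π = 2.852077 rad → L = 6.36·(4.461270 + 9.224427 + 2.852077) = 6.36·16.537774 = 105.180243 m
RSL: p² = d² − 2 + 2cos(α−β) − 2d(sin α + sin β) = 77.231378; p = √p² = 8.788138; φ = atan2(cos α + cos β, d − sin α − sin β) − atan2(2, p) = -0.376363 rad; t = (α − φ) mod 2π = 2.557448 rad, q = (β − φ) mod 2π = 4.166642 rad → L = 6.36·(2.557448 + 8.788138 + 4.166642) = 6.36·15.512228 = 98.657772 m
RLR: c = (6 − d² + 2cos(α−β) + 2d(sin α − sin β))/8 = -6.417194, |c| > 1 → infeasible
LRL: c = (6 − d² + 2cos(α−β) − 2d(sin α − sin β))/8 = -12.911374, |c| > 1 → infeasible
Shortest: RSR with L = 78.718222 m ≈ 78.7182 m

78.7182 m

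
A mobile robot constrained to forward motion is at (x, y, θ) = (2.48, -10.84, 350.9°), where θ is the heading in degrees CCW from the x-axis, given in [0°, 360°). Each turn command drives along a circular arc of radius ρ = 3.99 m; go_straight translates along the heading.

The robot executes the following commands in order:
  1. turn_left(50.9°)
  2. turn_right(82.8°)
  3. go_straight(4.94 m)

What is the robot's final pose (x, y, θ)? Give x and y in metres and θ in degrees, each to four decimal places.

(14.7759, -13.0788, 319.0000°)

set_pose: (x, y, θ) = (2.4800, -10.8400, 350.9000°), ρ = 3.99
turn_left(50.9°): centre at ρ to the left, rotate +50.9° → (5.7705, -9.8747, 401.8000° ≡ 41.8000°)
turn_right(82.8°): centre at ρ to the right, rotate −82.8° → (11.0477, -9.8378, -41.0000° ≡ 319.0000°)
go_straight(4.94): x += 4.94·cos θ, y += 4.94·sin θ → (14.7759, -13.0788, 319.0000°)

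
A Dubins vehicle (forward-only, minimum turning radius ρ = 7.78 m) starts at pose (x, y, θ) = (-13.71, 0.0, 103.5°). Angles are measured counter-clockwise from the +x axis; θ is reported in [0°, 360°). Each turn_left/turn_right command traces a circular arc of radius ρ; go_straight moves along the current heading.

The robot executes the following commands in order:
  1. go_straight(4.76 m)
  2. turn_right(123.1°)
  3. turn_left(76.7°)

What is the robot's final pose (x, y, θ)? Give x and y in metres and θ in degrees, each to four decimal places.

(4.4957, 16.8772, 57.1000°)

set_pose: (x, y, θ) = (-13.7100, 0.0000, 103.5000°), ρ = 7.78
go_straight(4.76): x += 4.76·cos θ, y += 4.76·sin θ → (-14.8212, 4.6285, 103.5000°)
turn_right(123.1°): centre at ρ to the right, rotate −123.1° → (-4.6463, 13.7739, -19.6000° ≡ 340.4000°)
turn_left(76.7°): centre at ρ to the left, rotate +76.7° → (4.4957, 16.8772, 417.1000° ≡ 57.1000°)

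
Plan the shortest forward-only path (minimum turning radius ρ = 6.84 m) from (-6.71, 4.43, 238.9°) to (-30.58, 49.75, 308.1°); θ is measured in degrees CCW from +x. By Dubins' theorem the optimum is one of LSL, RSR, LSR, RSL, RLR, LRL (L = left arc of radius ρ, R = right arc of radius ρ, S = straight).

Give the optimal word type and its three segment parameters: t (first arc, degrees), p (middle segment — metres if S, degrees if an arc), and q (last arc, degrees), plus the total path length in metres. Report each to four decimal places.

Let ψ = atan2(Δy, Δx) = atan2(45.32, -23.87) = 117.7757° be the start→goal bearing.
Normalize: d = |goal − start| / ρ = 51.221863/6.84 = 7.488577, α = (θ_start − ψ) mod 360° = 121.1243° = 2.114017 rad, β = (θ_goal − ψ) mod 360° = 190.3243° = 3.321785 rad.
Common terms: sin α = 0.856048, cos α = -0.516896, sin β = -0.179219, cos β = -0.983809, cos(α−β) = 0.355107, d² = 56.078779. Work in radians in the unit-radius frame; every candidate has L = ρ·(t + p + q).
LSL: p² = 2 + d² − 2cos(α−β) + 2d(sin α − sin β) = 72.873919; p = √p² = 8.536622; φ = atan2(cos β − cos α, d + sin α − sin β) = -0.054723 rad; t = (φ − α) mod 2π = 4.114445 rad, q = (β − φ) mod 2π = 3.376508 rad → L = 6.84·(4.114445 + 8.536622 + 3.376508) = 6.84·16.027575 = 109.628616 m
RSR: p² = 2 + d² − 2cos(α−β) + 2d(sin β − sin α) = 41.863210; p = √p² = 6.470179; φ = atan2(cos α − cos β, d − sin α + sin β) = 0.072227 rad; t = (α − φ) mod 2π = 2.041791 rad, q = (φ − β) mod 2π = 3.033627 rad → L = 6.84·(2.041791 + 6.470179 + 3.033627) = 6.84·11.545596 = 78.971876 m
LSR: p² = d² − 2 + 2cos(α−β) + 2d(sin α + sin β) = 64.925969; p = √p² = 8.057665; φ = atan2(−cos α − cos β, d + sin α + sin β) − atan2(−2, p) = 0.425054 rad; t = (φ − α) mod 2π = 4.594222 rad, q = (φ − β) mod 2π = 3.386454 rad → L = 6.84·(4.594222 + 8.057665 + 3.386454) = 6.84·16.038341 = 109.702254 m
RSL: p² = d² − 2 + 2cos(α−β) − 2d(sin α + sin β) = 44.652016; p = √p² = 6.682216; φ = atan2(cos α + cos β, d − sin α − sin β) − atan2(2, p) = -0.507663 rad; t = (α − φ) mod 2π = 2.621681 rad, q = (β − φ) mod 2π = 3.829449 rad → L = 6.84·(2.621681 + 6.682216 + 3.829449) = 6.84·13.133346 = 89.832085 m
RLR: c = (6 − d² + 2cos(α−β) + 2d(sin α − sin β))/8 = -4.232901, |c| > 1 → infeasible
LRL: c = (6 − d² + 2cos(α−β) − 2d(sin α − sin β))/8 = -8.109240, |c| > 1 → infeasible
Shortest: RSR with L = 78.971876 m ≈ 78.9719 m
Convert RSR to answer units (arcs ×180/π): t = 2.041791·180/π = 116.9860°, p = ρ·p = 6.84·6.470179 = 44.2560 m, q = 3.033627·180/π = 173.8140°, L = 78.9719 m.

RSR: t = 116.9860°, p = 44.2560 m, q = 173.8140°, L = 78.9719 m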